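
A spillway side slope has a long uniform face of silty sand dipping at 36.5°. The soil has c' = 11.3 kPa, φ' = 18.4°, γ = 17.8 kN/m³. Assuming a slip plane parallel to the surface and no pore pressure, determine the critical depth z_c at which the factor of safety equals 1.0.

z_c = 2.41 m

Setting FS = 1.00 in FS = [c' + γz cos²β tanφ'] / [γz sinβ cosβ] and solving for z:
z = c' / [γ cosβ (FS·sinβ − cosβ·tanφ')]
  = 11.3 / [17.8·cos36.5°·(1.00·sin36.5° − cos36.5°·tan18.4°)]
  = 11.3 / [17.8·0.8039·(1.00·0.5948 − 0.8039·0.3327)]
  = 11.3 / 4.6849 = 2.412 m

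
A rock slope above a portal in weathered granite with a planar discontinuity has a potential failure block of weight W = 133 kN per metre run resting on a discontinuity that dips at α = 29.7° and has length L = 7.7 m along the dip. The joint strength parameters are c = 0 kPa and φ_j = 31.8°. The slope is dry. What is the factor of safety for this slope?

FS = 1.09

Resolving the block weight along and normal to the plane and applying the Mohr–Coulomb strength on the joint:
N' = W cosα = 133·cos29.7° = 115.5 kN/m
Driving force T = W sinα = 133·sin29.7° = 65.9 kN/m
Resisting force R = c·L + N'·tanφ_j = 0·7.7 + 115.5·tan31.8° = 0.0 + 71.6 = 71.6 kN/m
FS = R / T = 71.6 / 65.9 = 1.087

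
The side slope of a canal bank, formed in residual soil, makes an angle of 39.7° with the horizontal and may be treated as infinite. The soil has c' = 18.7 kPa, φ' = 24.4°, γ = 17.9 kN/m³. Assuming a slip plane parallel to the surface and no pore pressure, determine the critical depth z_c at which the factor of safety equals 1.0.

Setting FS = 1.00 in FS = [c' + γz cos²β tanφ'] / [γz sinβ cosβ] and solving for z:
z = c' / [γ cosβ (FS·sinβ − cosβ·tanφ')]
  = 18.7 / [17.9·cos39.7°·(1.00·sin39.7° − cos39.7°·tan24.4°)]
  = 18.7 / [17.9·0.7694·(1.00·0.6388 − 0.7694·0.4536)]
  = 18.7 / 3.9905 = 4.686 m

z_c = 4.69 m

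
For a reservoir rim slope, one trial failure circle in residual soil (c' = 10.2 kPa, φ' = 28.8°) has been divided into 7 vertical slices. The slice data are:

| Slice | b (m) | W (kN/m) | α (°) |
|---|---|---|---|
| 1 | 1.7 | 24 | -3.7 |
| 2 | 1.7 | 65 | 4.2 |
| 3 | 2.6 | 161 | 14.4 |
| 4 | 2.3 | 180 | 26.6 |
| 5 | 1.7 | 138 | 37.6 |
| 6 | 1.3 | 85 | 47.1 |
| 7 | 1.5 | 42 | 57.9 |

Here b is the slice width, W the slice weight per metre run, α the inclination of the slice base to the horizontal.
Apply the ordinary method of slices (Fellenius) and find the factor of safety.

Ordinary method of slices: FS = Σ[c'·Δl_i + (W_i cosα_i)·tanφ'] / Σ W_i sinα_i, with Δl_i = b_i / cosα_i.
Slice 1: Δl = 1.7/cos(-3.7°) = 1.704 m; N'_1 = 24·cos(-3.7°) = 23.9; c'Δl = 17.38; W sinα = -1.5
Slice 2: Δl = 1.7/cos4.2° = 1.705 m; N'_2 = 65·cos4.2° = 64.8; c'Δl = 17.39; W sinα = 4.8
Slice 3: Δl = 2.6/cos14.4° = 2.684 m; N'_3 = 161·cos14.4° = 155.9; c'Δl = 27.38; W sinα = 40.0
Slice 4: Δl = 2.3/cos26.6° = 2.572 m; N'_4 = 180·cos26.6° = 160.9; c'Δl = 26.24; W sinα = 80.6
Slice 5: Δl = 1.7/cos37.6° = 2.146 m; N'_5 = 138·cos37.6° = 109.3; c'Δl = 21.89; W sinα = 84.2
Slice 6: Δl = 1.3/cos47.1° = 1.910 m; N'_6 = 85·cos47.1° = 57.9; c'Δl = 19.48; W sinα = 62.3
Slice 7: Δl = 1.5/cos57.9° = 2.823 m; N'_7 = 42·cos57.9° = 22.3; c'Δl = 28.79; W sinα = 35.6
Σc'Δl = 158.5 kN/m; ΣN' = 595.2 kN/m; ΣW sinα = 305.9 kN/m
Resisting = 158.5 + 595.2·tan28.8° = 158.5 + 327.2 = 485.7 kN/m
FS = 485.7 / 305.9 = 1.588

FS = 1.59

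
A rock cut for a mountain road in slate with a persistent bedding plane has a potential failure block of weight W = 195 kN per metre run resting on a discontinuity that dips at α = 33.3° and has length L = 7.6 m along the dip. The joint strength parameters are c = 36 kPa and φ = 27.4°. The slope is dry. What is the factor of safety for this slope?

FS = 3.34

Resolving the block weight along and normal to the plane and applying the Mohr–Coulomb strength on the joint:
N' = W cosα = 195·cos33.3° = 163.0 kN/m
Driving force T = W sinα = 195·sin33.3° = 107.1 kN/m
Resisting force R = c·L + N'·tanφ = 36·7.6 + 163.0·tan27.4° = 273.6 + 84.5 = 358.1 kN/m
FS = R / T = 358.1 / 107.1 = 3.345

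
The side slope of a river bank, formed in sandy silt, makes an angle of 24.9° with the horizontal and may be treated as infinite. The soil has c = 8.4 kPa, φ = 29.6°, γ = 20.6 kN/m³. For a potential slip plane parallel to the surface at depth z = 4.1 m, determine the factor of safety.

For an infinite slope with a slip plane parallel to the surface (no pore pressure): FS = [c + γz cos²β tanφ] / [γz sinβ cosβ].
γz = 20.6·4.1 = 84.46 kN/m²
Numerator = 8.4 + 84.46·cos²24.9°·tan29.6° = 8.4 + 84.46·0.8227·0.5681 = 47.874 kPa
Denominator = 84.46·sin24.9°·cos24.9° = 84.46·0.4210·0.9070 = 32.255 kPa
FS = 47.874 / 32.255 = 1.484

FS = 1.48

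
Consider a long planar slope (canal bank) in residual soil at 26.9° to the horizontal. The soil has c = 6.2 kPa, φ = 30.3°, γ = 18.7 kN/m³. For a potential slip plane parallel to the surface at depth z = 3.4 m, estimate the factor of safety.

FS = 1.39

For an infinite slope with a slip plane parallel to the surface (no pore pressure): FS = [c + γz cos²β tanφ] / [γz sinβ cosβ].
γz = 18.7·3.4 = 63.58 kN/m²
Numerator = 6.2 + 63.58·cos²26.9°·tan30.3° = 6.2 + 63.58·0.7953·0.5844 = 35.748 kPa
Denominator = 63.58·sin26.9°·cos26.9° = 63.58·0.4524·0.8918 = 25.653 kPa
FS = 35.748 / 25.653 = 1.394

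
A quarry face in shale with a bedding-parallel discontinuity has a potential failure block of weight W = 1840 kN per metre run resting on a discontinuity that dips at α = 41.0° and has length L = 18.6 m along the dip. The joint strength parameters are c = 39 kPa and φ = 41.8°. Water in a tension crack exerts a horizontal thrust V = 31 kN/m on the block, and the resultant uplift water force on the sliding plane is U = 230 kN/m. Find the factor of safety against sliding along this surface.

Resolving the block weight along and normal to the plane and applying the Mohr–Coulomb strength on the joint:
N' = W cosα − U − V sinα = 1840·cos41.0° − 230 − 31·sin41.0° = 1138.3 kN/m
Driving force T = W sinα + V cosα = 1840·sin41.0° + 31·cos41.0° = 1230.5 kN/m
Resisting force R = c·L + N'·tanφ = 39·18.6 + 1138.3·tan41.8° = 725.4 + 1017.8 = 1743.2 kN/m
FS = R / T = 1743.2 / 1230.5 = 1.417

FS = 1.42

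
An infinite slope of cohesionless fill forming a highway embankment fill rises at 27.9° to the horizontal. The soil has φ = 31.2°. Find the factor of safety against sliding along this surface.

FS = 1.14

For a dry cohesionless infinite slope the factor of safety is FS = tanφ / tanβ.
FS = tan31.2° / tan27.9° = 0.6056 / 0.5295 = 1.144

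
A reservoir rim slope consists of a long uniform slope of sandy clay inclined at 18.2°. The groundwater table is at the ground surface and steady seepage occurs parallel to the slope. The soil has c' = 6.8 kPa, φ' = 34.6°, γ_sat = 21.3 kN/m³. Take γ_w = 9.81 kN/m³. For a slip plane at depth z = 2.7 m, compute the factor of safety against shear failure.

FS = 1.53

With seepage parallel to the slope and the water table at the surface, the effective normal stress on the slip plane uses the buoyant unit weight γ' = γ_sat − γ_w while the driving shear stress uses γ_sat:
FS = [c' + γ' z cos²β tanφ'] / [γ_sat z sinβ cosβ]
γ' = 21.3 − 9.81 = 11.49 kN/m³
Numerator = 6.8 + 11.49·2.7·cos²18.2°·tan34.6° = 6.8 + 11.49·2.7·0.9024·0.6899 = 26.114 kPa
Denominator = 21.3·2.7·sin18.2°·cos18.2° = 21.3·2.7·0.3123·0.9500 = 17.064 kPa
FS = 26.114 / 17.064 = 1.530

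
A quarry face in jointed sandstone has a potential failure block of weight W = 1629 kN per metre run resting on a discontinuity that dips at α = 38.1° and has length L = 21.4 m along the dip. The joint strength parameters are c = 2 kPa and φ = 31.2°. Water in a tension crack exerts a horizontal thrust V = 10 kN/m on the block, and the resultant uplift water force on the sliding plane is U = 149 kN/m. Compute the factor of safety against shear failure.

Resolving the block weight along and normal to the plane and applying the Mohr–Coulomb strength on the joint:
N' = W cosα − U − V sinα = 1629·cos38.1° − 149 − 10·sin38.1° = 1126.7 kN/m
Driving force T = W sinα + V cosα = 1629·sin38.1° + 10·cos38.1° = 1013.0 kN/m
Resisting force R = c·L + N'·tanφ = 2·21.4 + 1126.7·tan31.2° = 42.8 + 682.4 = 725.2 kN/m
FS = R / T = 725.2 / 1013.0 = 0.716

FS = 0.72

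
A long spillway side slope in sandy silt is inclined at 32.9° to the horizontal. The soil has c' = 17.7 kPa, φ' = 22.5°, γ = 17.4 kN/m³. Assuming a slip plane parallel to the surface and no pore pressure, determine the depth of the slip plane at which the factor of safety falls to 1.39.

z = 2.98 m

Setting FS = 1.39 in FS = [c' + γz cos²β tanφ'] / [γz sinβ cosβ] and solving for z:
z = c' / [γ cosβ (FS·sinβ − cosβ·tanφ')]
  = 17.7 / [17.4·cos32.9°·(1.39·sin32.9° − cos32.9°·tan22.5°)]
  = 17.7 / [17.4·0.8396·(1.39·0.5432 − 0.8396·0.4142)]
  = 17.7 / 5.9494 = 2.975 m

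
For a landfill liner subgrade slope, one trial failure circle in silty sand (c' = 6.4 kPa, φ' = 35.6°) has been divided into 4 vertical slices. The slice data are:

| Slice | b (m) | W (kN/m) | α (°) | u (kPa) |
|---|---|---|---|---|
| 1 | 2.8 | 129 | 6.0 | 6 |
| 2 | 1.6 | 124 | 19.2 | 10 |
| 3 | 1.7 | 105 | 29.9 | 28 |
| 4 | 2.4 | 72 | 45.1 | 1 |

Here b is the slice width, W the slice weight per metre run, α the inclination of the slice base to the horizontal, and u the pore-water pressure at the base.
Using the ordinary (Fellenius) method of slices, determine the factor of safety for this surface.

Ordinary method of slices: FS = Σ[c'·Δl_i + (W_i cosα_i − u_i·Δl_i)·tanφ'] / Σ W_i sinα_i, with Δl_i = b_i / cosα_i.
Slice 1: Δl = 2.8/cos6.0° = 2.815 m; N'_1 = 129·cos6.0° − 6·2.815 = 111.4; c'Δl = 18.02; W sinα = 13.5
Slice 2: Δl = 1.6/cos19.2° = 1.694 m; N'_2 = 124·cos19.2° − 10·1.694 = 100.2; c'Δl = 10.84; W sinα = 40.8
Slice 3: Δl = 1.7/cos29.9° = 1.961 m; N'_3 = 105·cos29.9° − 28·1.961 = 36.1; c'Δl = 12.55; W sinα = 52.3
Slice 4: Δl = 2.4/cos45.1° = 3.400 m; N'_4 = 72·cos45.1° − 1·3.400 = 47.4; c'Δl = 21.76; W sinα = 51.0
Σc'Δl = 63.2 kN/m; ΣN' = 295.1 kN/m; ΣW sinα = 157.6 kN/m
Resisting = 63.2 + 295.1·tan35.6° = 63.2 + 211.3 = 274.4 kN/m
FS = 274.4 / 157.6 = 1.741

FS = 1.74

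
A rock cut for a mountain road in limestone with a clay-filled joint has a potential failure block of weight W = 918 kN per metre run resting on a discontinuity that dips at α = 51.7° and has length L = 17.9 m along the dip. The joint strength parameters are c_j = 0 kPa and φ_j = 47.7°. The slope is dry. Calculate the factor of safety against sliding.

FS = 0.87

Resolving the block weight along and normal to the plane and applying the Mohr–Coulomb strength on the joint:
N' = W cosα = 918·cos51.7° = 569.0 kN/m
Driving force T = W sinα = 918·sin51.7° = 720.4 kN/m
Resisting force R = c_j·L + N'·tanφ_j = 0·17.9 + 569.0·tan47.7° = 0.0 + 625.3 = 625.3 kN/m
FS = R / T = 625.3 / 720.4 = 0.868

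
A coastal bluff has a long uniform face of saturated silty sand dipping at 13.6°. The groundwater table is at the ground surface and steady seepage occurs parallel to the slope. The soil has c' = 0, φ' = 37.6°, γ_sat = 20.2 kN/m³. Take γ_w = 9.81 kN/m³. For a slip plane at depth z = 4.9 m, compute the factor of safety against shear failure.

FS = 1.64

With seepage parallel to the slope and the water table at the surface, the effective normal stress on the slip plane uses the buoyant unit weight γ' = γ_sat − γ_w while the driving shear stress uses γ_sat:
FS = [c' + γ' z cos²β tanφ'] / [γ_sat z sinβ cosβ]
(For c' = 0 this reduces to FS = (γ'/γ_sat)·tanφ'/tanβ.)
γ' = 20.2 − 9.81 = 10.39 kN/m³
Numerator = 0.0 + 10.39·4.9·cos²13.6°·tan37.6° = 0.0 + 10.39·4.9·0.9447·0.7701 = 37.039 kPa
Denominator = 20.2·4.9·sin13.6°·cos13.6° = 20.2·4.9·0.2351·0.9720 = 22.622 kPa
FS = 37.039 / 22.622 = 1.637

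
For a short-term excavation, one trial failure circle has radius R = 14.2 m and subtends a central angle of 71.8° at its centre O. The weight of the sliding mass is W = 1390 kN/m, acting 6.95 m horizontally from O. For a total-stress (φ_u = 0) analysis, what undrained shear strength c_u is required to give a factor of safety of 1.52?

c_u = 58.1 kPa

FS = c_u·L_a·R / (W·d), so c_u = FS·W·d / (L_a·R).
Arc length L_a = R·θ = 14.2·(71.8°·π/180) = 14.2·1.2531 = 17.79 m
c_u = 1.52·1390·6.95 / (17.79·14.2) = 14684.0 / 252.68 = 58.11 kPa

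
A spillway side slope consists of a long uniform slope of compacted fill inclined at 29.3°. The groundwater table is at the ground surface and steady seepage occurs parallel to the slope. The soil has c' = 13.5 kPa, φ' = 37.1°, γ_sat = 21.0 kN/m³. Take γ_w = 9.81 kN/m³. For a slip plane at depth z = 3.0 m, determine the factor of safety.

FS = 1.22

With seepage parallel to the slope and the water table at the surface, the effective normal stress on the slip plane uses the buoyant unit weight γ' = γ_sat − γ_w while the driving shear stress uses γ_sat:
FS = [c' + γ' z cos²β tanφ'] / [γ_sat z sinβ cosβ]
γ' = 21.0 − 9.81 = 11.19 kN/m³
Numerator = 13.5 + 11.19·3.0·cos²29.3°·tan37.1° = 13.5 + 11.19·3.0·0.7605·0.7563 = 32.808 kPa
Denominator = 21.0·3.0·sin29.3°·cos29.3° = 21.0·3.0·0.4894·0.8721 = 26.887 kPa
FS = 32.808 / 26.887 = 1.220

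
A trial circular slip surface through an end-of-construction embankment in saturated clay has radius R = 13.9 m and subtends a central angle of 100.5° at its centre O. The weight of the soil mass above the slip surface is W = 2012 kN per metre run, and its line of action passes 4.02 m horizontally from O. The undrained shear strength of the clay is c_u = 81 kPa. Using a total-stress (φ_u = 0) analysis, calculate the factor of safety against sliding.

FS = 3.39

Taking moments about the centre O, the resisting moment is provided by the undrained shear strength acting along the arc:
Arc length L_a = R·θ = 13.9·(100.5°·π/180) = 13.9·1.7541 = 24.38 m
M_R = c_u·L_a·R = 81·24.38·13.9 = 27451.0 kN·m/m
M_D = W·d = 2012·4.02 = 8088.2 kN·m/m
FS = M_R / M_D = 27451.0 / 8088.2 = 3.394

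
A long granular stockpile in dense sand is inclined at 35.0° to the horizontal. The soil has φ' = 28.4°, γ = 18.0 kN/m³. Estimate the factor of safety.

FS = 0.77

For a dry cohesionless infinite slope the factor of safety is FS = tanφ' / tanβ.
FS = tan28.4° / tan35.0° = 0.5407 / 0.7002 = 0.772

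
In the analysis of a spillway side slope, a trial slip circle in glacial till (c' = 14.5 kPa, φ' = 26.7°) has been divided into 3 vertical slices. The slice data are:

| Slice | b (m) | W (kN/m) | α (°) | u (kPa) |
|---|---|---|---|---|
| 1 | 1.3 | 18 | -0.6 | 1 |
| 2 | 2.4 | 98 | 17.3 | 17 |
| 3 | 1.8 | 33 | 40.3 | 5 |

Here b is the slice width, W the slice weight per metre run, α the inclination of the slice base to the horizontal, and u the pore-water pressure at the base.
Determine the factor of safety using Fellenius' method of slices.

Ordinary method of slices: FS = Σ[c'·Δl_i + (W_i cosα_i − u_i·Δl_i)·tanφ'] / Σ W_i sinα_i, with Δl_i = b_i / cosα_i.
Slice 1: Δl = 1.3/cos(-0.6°) = 1.300 m; N'_1 = 18·cos(-0.6°) − 1·1.300 = 16.7; c'Δl = 18.85; W sinα = -0.2
Slice 2: Δl = 2.4/cos17.3° = 2.514 m; N'_2 = 98·cos17.3° − 17·2.514 = 50.8; c'Δl = 36.45; W sinα = 29.1
Slice 3: Δl = 1.8/cos40.3° = 2.360 m; N'_3 = 33·cos40.3° − 5·2.360 = 13.4; c'Δl = 34.22; W sinα = 21.3
Σc'Δl = 89.5 kN/m; ΣN' = 80.9 kN/m; ΣW sinα = 50.3 kN/m
Resisting = 89.5 + 80.9·tan26.7° = 89.5 + 40.7 = 130.2 kN/m
FS = 130.2 / 50.3 = 2.589

FS = 2.59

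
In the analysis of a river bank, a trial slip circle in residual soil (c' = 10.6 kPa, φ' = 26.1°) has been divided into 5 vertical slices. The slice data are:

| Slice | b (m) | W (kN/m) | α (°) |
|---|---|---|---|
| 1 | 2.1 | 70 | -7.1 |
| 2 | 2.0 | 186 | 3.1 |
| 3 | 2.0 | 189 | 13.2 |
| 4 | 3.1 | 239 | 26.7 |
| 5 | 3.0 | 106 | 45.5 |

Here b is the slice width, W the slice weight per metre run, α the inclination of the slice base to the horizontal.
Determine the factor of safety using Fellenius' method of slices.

Ordinary method of slices: FS = Σ[c'·Δl_i + (W_i cosα_i)·tanφ'] / Σ W_i sinα_i, with Δl_i = b_i / cosα_i.
Slice 1: Δl = 2.1/cos(-7.1°) = 2.116 m; N'_1 = 70·cos(-7.1°) = 69.5; c'Δl = 22.43; W sinα = -8.7
Slice 2: Δl = 2.0/cos3.1° = 2.003 m; N'_2 = 186·cos3.1° = 185.7; c'Δl = 21.23; W sinα = 10.1
Slice 3: Δl = 2.0/cos13.2° = 2.054 m; N'_3 = 189·cos13.2° = 184.0; c'Δl = 21.78; W sinα = 43.2
Slice 4: Δl = 3.1/cos26.7° = 3.470 m; N'_4 = 239·cos26.7° = 213.5; c'Δl = 36.78; W sinα = 107.4
Slice 5: Δl = 3.0/cos45.5° = 4.280 m; N'_5 = 106·cos45.5° = 74.3; c'Δl = 45.37; W sinα = 75.6
Σc'Δl = 147.6 kN/m; ΣN' = 727.0 kN/m; ΣW sinα = 227.6 kN/m
Resisting = 147.6 + 727.0·tan26.1° = 147.6 + 356.2 = 503.7 kN/m
FS = 503.7 / 227.6 = 2.214

FS = 2.21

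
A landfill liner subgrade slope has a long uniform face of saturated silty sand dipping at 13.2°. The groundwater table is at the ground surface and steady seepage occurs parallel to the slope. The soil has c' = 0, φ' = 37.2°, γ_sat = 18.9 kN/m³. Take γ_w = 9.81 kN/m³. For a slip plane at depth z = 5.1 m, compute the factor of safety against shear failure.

With seepage parallel to the slope and the water table at the surface, the effective normal stress on the slip plane uses the buoyant unit weight γ' = γ_sat − γ_w while the driving shear stress uses γ_sat:
FS = [c' + γ' z cos²β tanφ'] / [γ_sat z sinβ cosβ]
(For c' = 0 this reduces to FS = (γ'/γ_sat)·tanφ'/tanβ.)
γ' = 18.9 − 9.81 = 9.09 kN/m³
Numerator = 0.0 + 9.09·5.1·cos²13.2°·tan37.2° = 0.0 + 9.09·5.1·0.9479·0.7590 = 33.354 kPa
Denominator = 18.9·5.1·sin13.2°·cos13.2° = 18.9·5.1·0.2284·0.9736 = 21.429 kPa
FS = 33.354 / 21.429 = 1.556

FS = 1.56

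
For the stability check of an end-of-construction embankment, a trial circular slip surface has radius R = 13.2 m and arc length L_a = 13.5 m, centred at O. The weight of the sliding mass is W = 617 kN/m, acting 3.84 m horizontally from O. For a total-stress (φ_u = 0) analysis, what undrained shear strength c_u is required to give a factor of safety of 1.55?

FS = c_u·L_a·R / (W·d), so c_u = FS·W·d / (L_a·R).
c_u = 1.55·617·3.84 / (13.50·13.2) = 3672.4 / 178.20 = 20.61 kPa

c_u = 20.6 kPa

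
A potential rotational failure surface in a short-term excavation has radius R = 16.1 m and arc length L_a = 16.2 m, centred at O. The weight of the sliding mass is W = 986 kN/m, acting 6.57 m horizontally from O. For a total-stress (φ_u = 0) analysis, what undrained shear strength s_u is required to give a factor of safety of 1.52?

s_u = 37.8 kPa

FS = s_u·L_a·R / (W·d), so s_u = FS·W·d / (L_a·R).
s_u = 1.52·986·6.57 / (16.20·16.1) = 9846.6 / 260.82 = 37.75 kPa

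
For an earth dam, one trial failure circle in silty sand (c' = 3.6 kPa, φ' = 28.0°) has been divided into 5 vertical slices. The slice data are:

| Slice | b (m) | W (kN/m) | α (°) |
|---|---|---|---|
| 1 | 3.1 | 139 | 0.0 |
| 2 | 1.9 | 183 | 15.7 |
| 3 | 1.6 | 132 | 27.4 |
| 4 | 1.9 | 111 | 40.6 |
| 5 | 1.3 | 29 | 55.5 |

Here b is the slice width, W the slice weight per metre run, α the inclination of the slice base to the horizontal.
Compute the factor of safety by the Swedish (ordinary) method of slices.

Ordinary method of slices: FS = Σ[c'·Δl_i + (W_i cosα_i)·tanφ'] / Σ W_i sinα_i, with Δl_i = b_i / cosα_i.
Slice 1: Δl = 3.1/cos0.0° = 3.100 m; N'_1 = 139·cos0.0° = 139.0; c'Δl = 11.16; W sinα = 0.0
Slice 2: Δl = 1.9/cos15.7° = 1.974 m; N'_2 = 183·cos15.7° = 176.2; c'Δl = 7.11; W sinα = 49.5
Slice 3: Δl = 1.6/cos27.4° = 1.802 m; N'_3 = 132·cos27.4° = 117.2; c'Δl = 6.49; W sinα = 60.7
Slice 4: Δl = 1.9/cos40.6° = 2.502 m; N'_4 = 111·cos40.6° = 84.3; c'Δl = 9.01; W sinα = 72.2
Slice 5: Δl = 1.3/cos55.5° = 2.295 m; N'_5 = 29·cos55.5° = 16.4; c'Δl = 8.26; W sinα = 23.9
Σc'Δl = 42.0 kN/m; ΣN' = 533.1 kN/m; ΣW sinα = 206.4 kN/m
Resisting = 42.0 + 533.1·tan28.0° = 42.0 + 283.4 = 325.5 kN/m
FS = 325.5 / 206.4 = 1.577

FS = 1.58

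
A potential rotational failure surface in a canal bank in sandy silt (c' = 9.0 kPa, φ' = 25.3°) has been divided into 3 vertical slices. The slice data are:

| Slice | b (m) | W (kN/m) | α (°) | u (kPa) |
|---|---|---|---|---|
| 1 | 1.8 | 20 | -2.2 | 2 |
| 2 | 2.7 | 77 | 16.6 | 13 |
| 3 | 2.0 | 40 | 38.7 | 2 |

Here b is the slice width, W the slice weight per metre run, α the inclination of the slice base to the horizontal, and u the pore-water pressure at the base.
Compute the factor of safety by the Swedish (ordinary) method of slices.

Ordinary method of slices: FS = Σ[c'·Δl_i + (W_i cosα_i − u_i·Δl_i)·tanφ'] / Σ W_i sinα_i, with Δl_i = b_i / cosα_i.
Slice 1: Δl = 1.8/cos(-2.2°) = 1.801 m; N'_1 = 20·cos(-2.2°) − 2·1.801 = 16.4; c'Δl = 16.21; W sinα = -0.8
Slice 2: Δl = 2.7/cos16.6° = 2.817 m; N'_2 = 77·cos16.6° − 13·2.817 = 37.2; c'Δl = 25.36; W sinα = 22.0
Slice 3: Δl = 2.0/cos38.7° = 2.563 m; N'_3 = 40·cos38.7° − 2·2.563 = 26.1; c'Δl = 23.06; W sinα = 25.0
Σc'Δl = 64.6 kN/m; ΣN' = 79.6 kN/m; ΣW sinα = 46.2 kN/m
Resisting = 64.6 + 79.6·tan25.3° = 64.6 + 37.6 = 102.3 kN/m
FS = 102.3 / 46.2 = 2.212

FS = 2.21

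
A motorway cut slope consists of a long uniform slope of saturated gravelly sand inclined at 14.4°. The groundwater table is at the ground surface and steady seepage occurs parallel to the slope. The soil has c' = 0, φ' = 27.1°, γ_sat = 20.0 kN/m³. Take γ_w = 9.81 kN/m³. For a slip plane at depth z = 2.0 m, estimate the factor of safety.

With seepage parallel to the slope and the water table at the surface, the effective normal stress on the slip plane uses the buoyant unit weight γ' = γ_sat − γ_w while the driving shear stress uses γ_sat:
FS = [c' + γ' z cos²β tanφ'] / [γ_sat z sinβ cosβ]
(For c' = 0 this reduces to FS = (γ'/γ_sat)·tanφ'/tanβ.)
γ' = 20.0 − 9.81 = 10.19 kN/m³
Numerator = 0.0 + 10.19·2.0·cos²14.4°·tan27.1° = 0.0 + 10.19·2.0·0.9382·0.5117 = 9.784 kPa
Denominator = 20.0·2.0·sin14.4°·cos14.4° = 20.0·2.0·0.2487·0.9686 = 9.635 kPa
FS = 9.784 / 9.635 = 1.015

FS = 1.02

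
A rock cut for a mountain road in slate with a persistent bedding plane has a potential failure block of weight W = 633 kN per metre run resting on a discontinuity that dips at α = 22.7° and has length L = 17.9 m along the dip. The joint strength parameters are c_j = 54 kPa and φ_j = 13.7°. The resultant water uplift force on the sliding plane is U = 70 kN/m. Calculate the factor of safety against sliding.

Resolving the block weight along and normal to the plane and applying the Mohr–Coulomb strength on the joint:
N' = W cosα − U = 633·cos22.7° − 70 = 514.0 kN/m
Driving force T = W sinα = 633·sin22.7° = 244.3 kN/m
Resisting force R = c_j·L + N'·tanφ_j = 54·17.9 + 514.0·tan13.7° = 966.6 + 125.3 = 1091.9 kN/m
FS = R / T = 1091.9 / 244.3 = 4.470

FS = 4.47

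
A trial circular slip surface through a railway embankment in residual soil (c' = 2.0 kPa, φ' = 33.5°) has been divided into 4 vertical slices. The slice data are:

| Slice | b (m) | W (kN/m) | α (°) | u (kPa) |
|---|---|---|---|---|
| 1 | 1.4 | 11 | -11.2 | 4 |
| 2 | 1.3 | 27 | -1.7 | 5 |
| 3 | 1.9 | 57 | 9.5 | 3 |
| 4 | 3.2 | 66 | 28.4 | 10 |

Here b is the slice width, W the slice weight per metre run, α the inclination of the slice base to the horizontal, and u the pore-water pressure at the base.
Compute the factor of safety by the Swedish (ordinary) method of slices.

FS = 2.15

Ordinary method of slices: FS = Σ[c'·Δl_i + (W_i cosα_i − u_i·Δl_i)·tanφ'] / Σ W_i sinα_i, with Δl_i = b_i / cosα_i.
Slice 1: Δl = 1.4/cos(-11.2°) = 1.427 m; N'_1 = 11·cos(-11.2°) − 4·1.427 = 5.1; c'Δl = 2.85; W sinα = -2.1
Slice 2: Δl = 1.3/cos(-1.7°) = 1.301 m; N'_2 = 27·cos(-1.7°) − 5·1.301 = 20.5; c'Δl = 2.60; W sinα = -0.8
Slice 3: Δl = 1.9/cos9.5° = 1.926 m; N'_3 = 57·cos9.5° − 3·1.926 = 50.4; c'Δl = 3.85; W sinα = 9.4
Slice 4: Δl = 3.2/cos28.4° = 3.638 m; N'_4 = 66·cos28.4° − 10·3.638 = 21.7; c'Δl = 7.28; W sinα = 31.4
Σc'Δl = 16.6 kN/m; ΣN' = 97.7 kN/m; ΣW sinα = 37.9 kN/m
Resisting = 16.6 + 97.7·tan33.5° = 16.6 + 64.7 = 81.2 kN/m
FS = 81.2 / 37.9 = 2.146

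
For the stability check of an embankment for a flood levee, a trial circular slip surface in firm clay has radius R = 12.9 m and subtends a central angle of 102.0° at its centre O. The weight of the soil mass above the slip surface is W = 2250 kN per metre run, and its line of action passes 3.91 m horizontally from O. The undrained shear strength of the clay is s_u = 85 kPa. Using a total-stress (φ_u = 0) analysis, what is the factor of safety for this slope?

FS = 2.86

Taking moments about the centre O, the resisting moment is provided by the undrained shear strength acting along the arc:
Arc length L_a = R·θ = 12.9·(102.0°·π/180) = 12.9·1.7802 = 22.97 m
M_R = s_u·L_a·R = 85·22.97·12.9 = 25181.2 kN·m/m
M_D = W·d = 2250·3.91 = 8797.5 kN·m/m
FS = M_R / M_D = 25181.2 / 8797.5 = 2.862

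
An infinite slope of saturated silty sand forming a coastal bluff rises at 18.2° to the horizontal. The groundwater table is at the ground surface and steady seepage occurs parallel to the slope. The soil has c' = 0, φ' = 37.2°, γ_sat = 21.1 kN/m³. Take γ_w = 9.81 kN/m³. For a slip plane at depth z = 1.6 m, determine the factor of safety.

FS = 1.24

With seepage parallel to the slope and the water table at the surface, the effective normal stress on the slip plane uses the buoyant unit weight γ' = γ_sat − γ_w while the driving shear stress uses γ_sat:
FS = [c' + γ' z cos²β tanφ'] / [γ_sat z sinβ cosβ]
(For c' = 0 this reduces to FS = (γ'/γ_sat)·tanφ'/tanβ.)
γ' = 21.1 − 9.81 = 11.29 kN/m³
Numerator = 0.0 + 11.29·1.6·cos²18.2°·tan37.2° = 0.0 + 11.29·1.6·0.9024·0.7590 = 12.374 kPa
Denominator = 21.1·1.6·sin18.2°·cos18.2° = 21.1·1.6·0.3123·0.9500 = 10.017 kPa
FS = 12.374 / 10.017 = 1.235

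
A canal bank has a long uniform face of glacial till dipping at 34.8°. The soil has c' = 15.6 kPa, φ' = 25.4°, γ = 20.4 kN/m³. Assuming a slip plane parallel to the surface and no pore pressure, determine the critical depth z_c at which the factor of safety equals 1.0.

z_c = 5.15 m

Setting FS = 1.00 in FS = [c' + γz cos²β tanφ'] / [γz sinβ cosβ] and solving for z:
z = c' / [γ cosβ (FS·sinβ − cosβ·tanφ')]
  = 15.6 / [20.4·cos34.8°·(1.00·sin34.8° − cos34.8°·tan25.4°)]
  = 15.6 / [20.4·0.8211·(1.00·0.5707 − 0.8211·0.4748)]
  = 15.6 / 3.0287 = 5.151 m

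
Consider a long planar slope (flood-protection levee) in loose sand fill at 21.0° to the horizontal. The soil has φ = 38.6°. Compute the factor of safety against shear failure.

For a dry cohesionless infinite slope the factor of safety is FS = tanφ / tanβ.
FS = tan38.6° / tan21.0° = 0.7983 / 0.3839 = 2.080

FS = 2.08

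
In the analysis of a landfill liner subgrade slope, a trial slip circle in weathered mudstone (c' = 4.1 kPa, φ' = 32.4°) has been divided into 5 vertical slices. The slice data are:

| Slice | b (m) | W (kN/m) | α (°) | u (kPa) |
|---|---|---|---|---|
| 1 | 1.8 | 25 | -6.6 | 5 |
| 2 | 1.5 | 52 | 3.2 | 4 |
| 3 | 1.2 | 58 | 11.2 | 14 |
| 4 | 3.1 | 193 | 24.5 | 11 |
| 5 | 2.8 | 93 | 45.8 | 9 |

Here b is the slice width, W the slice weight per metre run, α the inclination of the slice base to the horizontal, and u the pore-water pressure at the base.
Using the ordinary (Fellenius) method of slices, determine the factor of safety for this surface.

Ordinary method of slices: FS = Σ[c'·Δl_i + (W_i cosα_i − u_i·Δl_i)·tanφ'] / Σ W_i sinα_i, with Δl_i = b_i / cosα_i.
Slice 1: Δl = 1.8/cos(-6.6°) = 1.812 m; N'_1 = 25·cos(-6.6°) − 5·1.812 = 15.8; c'Δl = 7.43; W sinα = -2.9
Slice 2: Δl = 1.5/cos3.2° = 1.502 m; N'_2 = 52·cos3.2° − 4·1.502 = 45.9; c'Δl = 6.16; W sinα = 2.9
Slice 3: Δl = 1.2/cos11.2° = 1.223 m; N'_3 = 58·cos11.2° − 14·1.223 = 39.8; c'Δl = 5.02; W sinα = 11.3
Slice 4: Δl = 3.1/cos24.5° = 3.407 m; N'_4 = 193·cos24.5° − 11·3.407 = 138.1; c'Δl = 13.97; W sinα = 80.0
Slice 5: Δl = 2.8/cos45.8° = 4.016 m; N'_5 = 93·cos45.8° − 9·4.016 = 28.7; c'Δl = 16.47; W sinα = 66.7
Σc'Δl = 49.0 kN/m; ΣN' = 268.3 kN/m; ΣW sinα = 158.0 kN/m
Resisting = 49.0 + 268.3·tan32.4° = 49.0 + 170.3 = 219.3 kN/m
FS = 219.3 / 158.0 = 1.388

FS = 1.39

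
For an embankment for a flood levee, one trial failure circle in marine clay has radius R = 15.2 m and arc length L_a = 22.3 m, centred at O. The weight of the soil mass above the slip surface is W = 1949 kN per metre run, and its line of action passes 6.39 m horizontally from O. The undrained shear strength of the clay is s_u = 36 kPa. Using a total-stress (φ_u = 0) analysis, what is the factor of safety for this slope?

Taking moments about the centre O, the resisting moment is provided by the undrained shear strength acting along the arc:
M_R = s_u·L_a·R = 36·22.30·15.2 = 12202.6 kN·m/m
M_D = W·d = 1949·6.39 = 12454.1 kN·m/m
FS = M_R / M_D = 12202.6 / 12454.1 = 0.980

FS = 0.98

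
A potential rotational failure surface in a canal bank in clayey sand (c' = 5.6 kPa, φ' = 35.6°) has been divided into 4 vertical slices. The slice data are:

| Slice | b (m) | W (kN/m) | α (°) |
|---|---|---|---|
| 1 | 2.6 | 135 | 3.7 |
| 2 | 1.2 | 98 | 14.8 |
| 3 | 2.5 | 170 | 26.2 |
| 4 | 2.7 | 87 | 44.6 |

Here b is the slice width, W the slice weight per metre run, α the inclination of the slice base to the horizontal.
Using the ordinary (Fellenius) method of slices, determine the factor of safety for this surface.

FS = 2.21

Ordinary method of slices: FS = Σ[c'·Δl_i + (W_i cosα_i)·tanφ'] / Σ W_i sinα_i, with Δl_i = b_i / cosα_i.
Slice 1: Δl = 2.6/cos3.7° = 2.605 m; N'_1 = 135·cos3.7° = 134.7; c'Δl = 14.59; W sinα = 8.7
Slice 2: Δl = 1.2/cos14.8° = 1.241 m; N'_2 = 98·cos14.8° = 94.7; c'Δl = 6.95; W sinα = 25.0
Slice 3: Δl = 2.5/cos26.2° = 2.786 m; N'_3 = 170·cos26.2° = 152.5; c'Δl = 15.60; W sinα = 75.1
Slice 4: Δl = 2.7/cos44.6° = 3.792 m; N'_4 = 87·cos44.6° = 61.9; c'Δl = 21.24; W sinα = 61.1
Σc'Δl = 58.4 kN/m; ΣN' = 443.9 kN/m; ΣW sinα = 169.9 kN/m
Resisting = 58.4 + 443.9·tan35.6° = 58.4 + 317.8 = 376.2 kN/m
FS = 376.2 / 169.9 = 2.214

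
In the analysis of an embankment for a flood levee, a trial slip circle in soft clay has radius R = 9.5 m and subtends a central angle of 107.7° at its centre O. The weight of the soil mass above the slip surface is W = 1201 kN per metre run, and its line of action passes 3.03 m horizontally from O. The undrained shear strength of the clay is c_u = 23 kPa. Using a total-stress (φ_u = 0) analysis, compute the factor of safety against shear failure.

Taking moments about the centre O, the resisting moment is provided by the undrained shear strength acting along the arc:
Arc length L_a = R·θ = 9.5·(107.7°·π/180) = 9.5·1.8797 = 17.86 m
M_R = c_u·L_a·R = 23·17.86·9.5 = 3901.8 kN·m/m
M_D = W·d = 1201·3.03 = 3639.0 kN·m/m
FS = M_R / M_D = 3901.8 / 3639.0 = 1.072

FS = 1.07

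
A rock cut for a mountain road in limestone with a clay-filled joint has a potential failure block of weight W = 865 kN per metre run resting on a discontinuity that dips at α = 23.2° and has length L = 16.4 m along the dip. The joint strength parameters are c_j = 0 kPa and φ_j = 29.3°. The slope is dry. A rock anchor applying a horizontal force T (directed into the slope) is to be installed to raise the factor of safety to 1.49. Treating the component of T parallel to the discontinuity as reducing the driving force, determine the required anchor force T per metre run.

T = 39 kN/m

Resolving forces along and normal to the sliding plane, with the horizontal anchor force T adding T·sinα to the effective normal force and T·cosα acting up the plane against the driving force:
FS = [c_jL + (W cosα + T sinα) tanφ_j] / [W sinα − T cosα]
Without the anchor: N' = 795.1 kN/m, driving T_d = 340.8 kN/m, resisting R = 0·16.4 + 795.1·tan29.3° = 446.2 kN/m, FS = 1.31.
Setting FS = 1.49 and solving for T:
1.49·(340.8 − T cos23.2°) = 446.2 + T sin23.2°·tan29.3°
T·(sin23.2°·tan29.3° + 1.49·cos23.2°) = 1.49·340.8 − 446.2
T·(0.3939·0.5612 + 1.49·0.9191) = 507.7 − 446.2 = 61.6
T·1.5906 = 61.6
T = 38.7 kN/m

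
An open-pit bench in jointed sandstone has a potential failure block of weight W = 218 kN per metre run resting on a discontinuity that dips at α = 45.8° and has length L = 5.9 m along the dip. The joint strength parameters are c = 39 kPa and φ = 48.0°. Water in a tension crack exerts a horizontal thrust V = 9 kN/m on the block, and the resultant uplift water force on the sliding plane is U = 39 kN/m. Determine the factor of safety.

Resolving the block weight along and normal to the plane and applying the Mohr–Coulomb strength on the joint:
N' = W cosα − U − V sinα = 218·cos45.8° − 39 − 9·sin45.8° = 106.5 kN/m
Driving force T = W sinα + V cosα = 218·sin45.8° + 9·cos45.8° = 162.6 kN/m
Resisting force R = c·L + N'·tanφ = 39·5.9 + 106.5·tan48.0° = 230.1 + 118.3 = 348.4 kN/m
FS = R / T = 348.4 / 162.6 = 2.143

FS = 2.14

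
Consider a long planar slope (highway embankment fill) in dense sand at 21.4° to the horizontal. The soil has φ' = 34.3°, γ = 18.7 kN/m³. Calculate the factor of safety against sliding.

FS = 1.74

For a dry cohesionless infinite slope the factor of safety is FS = tanφ' / tanβ.
FS = tan34.3° / tan21.4° = 0.6822 / 0.3919 = 1.741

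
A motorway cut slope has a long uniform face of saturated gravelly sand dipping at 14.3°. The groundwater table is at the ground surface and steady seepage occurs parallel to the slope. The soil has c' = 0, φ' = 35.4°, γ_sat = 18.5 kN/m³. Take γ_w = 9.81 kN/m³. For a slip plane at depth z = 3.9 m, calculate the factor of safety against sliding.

With seepage parallel to the slope and the water table at the surface, the effective normal stress on the slip plane uses the buoyant unit weight γ' = γ_sat − γ_w while the driving shear stress uses γ_sat:
FS = [c' + γ' z cos²β tanφ'] / [γ_sat z sinβ cosβ]
(For c' = 0 this reduces to FS = (γ'/γ_sat)·tanφ'/tanβ.)
γ' = 18.5 − 9.81 = 8.69 kN/m³
Numerator = 0.0 + 8.69·3.9·cos²14.3°·tan35.4° = 0.0 + 8.69·3.9·0.9390·0.7107 = 22.616 kPa
Denominator = 18.5·3.9·sin14.3°·cos14.3° = 18.5·3.9·0.2470·0.9690 = 17.269 kPa
FS = 22.616 / 17.269 = 1.310

FS = 1.31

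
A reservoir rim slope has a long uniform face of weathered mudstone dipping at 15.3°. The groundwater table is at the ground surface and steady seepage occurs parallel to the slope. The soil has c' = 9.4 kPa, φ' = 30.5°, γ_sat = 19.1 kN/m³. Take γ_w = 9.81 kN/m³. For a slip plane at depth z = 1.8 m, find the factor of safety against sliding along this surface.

FS = 2.12

With seepage parallel to the slope and the water table at the surface, the effective normal stress on the slip plane uses the buoyant unit weight γ' = γ_sat − γ_w while the driving shear stress uses γ_sat:
FS = [c' + γ' z cos²β tanφ'] / [γ_sat z sinβ cosβ]
γ' = 19.1 − 9.81 = 9.29 kN/m³
Numerator = 9.4 + 9.29·1.8·cos²15.3°·tan30.5° = 9.4 + 9.29·1.8·0.9304·0.5890 = 18.564 kPa
Denominator = 19.1·1.8·sin15.3°·cos15.3° = 19.1·1.8·0.2639·0.9646 = 8.750 kPa
FS = 18.564 / 8.750 = 2.122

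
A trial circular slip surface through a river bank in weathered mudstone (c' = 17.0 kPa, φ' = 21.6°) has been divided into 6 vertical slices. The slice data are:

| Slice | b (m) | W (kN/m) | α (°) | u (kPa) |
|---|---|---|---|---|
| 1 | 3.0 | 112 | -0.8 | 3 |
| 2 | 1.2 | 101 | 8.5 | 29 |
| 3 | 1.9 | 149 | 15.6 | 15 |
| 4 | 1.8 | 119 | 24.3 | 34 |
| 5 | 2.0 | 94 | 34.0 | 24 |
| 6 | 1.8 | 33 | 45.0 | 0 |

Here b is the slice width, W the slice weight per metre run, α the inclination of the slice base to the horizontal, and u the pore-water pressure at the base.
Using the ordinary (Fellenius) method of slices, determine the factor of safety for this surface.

FS = 2.06

Ordinary method of slices: FS = Σ[c'·Δl_i + (W_i cosα_i − u_i·Δl_i)·tanφ'] / Σ W_i sinα_i, with Δl_i = b_i / cosα_i.
Slice 1: Δl = 3.0/cos(-0.8°) = 3.000 m; N'_1 = 112·cos(-0.8°) − 3·3.000 = 103.0; c'Δl = 51.00; W sinα = -1.6
Slice 2: Δl = 1.2/cos8.5° = 1.213 m; N'_2 = 101·cos8.5° − 29·1.213 = 64.7; c'Δl = 20.63; W sinα = 14.9
Slice 3: Δl = 1.9/cos15.6° = 1.973 m; N'_3 = 149·cos15.6° − 15·1.973 = 113.9; c'Δl = 33.54; W sinα = 40.1
Slice 4: Δl = 1.8/cos24.3° = 1.975 m; N'_4 = 119·cos24.3° − 34·1.975 = 41.3; c'Δl = 33.57; W sinα = 49.0
Slice 5: Δl = 2.0/cos34.0° = 2.412 m; N'_5 = 94·cos34.0° − 24·2.412 = 20.0; c'Δl = 41.01; W sinα = 52.6
Slice 6: Δl = 1.8/cos45.0° = 2.546 m; N'_6 = 33·cos45.0° − 0·2.546 = 23.3; c'Δl = 43.27; W sinα = 23.3
Σc'Δl = 223.0 kN/m; ΣN' = 366.3 kN/m; ΣW sinα = 178.3 kN/m
Resisting = 223.0 + 366.3·tan21.6° = 223.0 + 145.0 = 368.1 kN/m
FS = 368.1 / 178.3 = 2.064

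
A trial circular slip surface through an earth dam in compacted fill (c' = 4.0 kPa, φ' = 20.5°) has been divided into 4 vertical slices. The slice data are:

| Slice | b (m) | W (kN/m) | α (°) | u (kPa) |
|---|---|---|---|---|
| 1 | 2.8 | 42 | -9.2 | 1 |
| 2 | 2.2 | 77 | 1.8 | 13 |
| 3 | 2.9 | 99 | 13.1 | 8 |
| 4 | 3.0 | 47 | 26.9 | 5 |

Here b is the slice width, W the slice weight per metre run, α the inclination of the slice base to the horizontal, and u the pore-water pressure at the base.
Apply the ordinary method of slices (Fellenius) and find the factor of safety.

Ordinary method of slices: FS = Σ[c'·Δl_i + (W_i cosα_i − u_i·Δl_i)·tanφ'] / Σ W_i sinα_i, with Δl_i = b_i / cosα_i.
Slice 1: Δl = 2.8/cos(-9.2°) = 2.836 m; N'_1 = 42·cos(-9.2°) − 1·2.836 = 38.6; c'Δl = 11.35; W sinα = -6.7
Slice 2: Δl = 2.2/cos1.8° = 2.201 m; N'_2 = 77·cos1.8° − 13·2.201 = 48.3; c'Δl = 8.80; W sinα = 2.4
Slice 3: Δl = 2.9/cos13.1° = 2.977 m; N'_3 = 99·cos13.1° − 8·2.977 = 72.6; c'Δl = 11.91; W sinα = 22.4
Slice 4: Δl = 3.0/cos26.9° = 3.364 m; N'_4 = 47·cos26.9° − 5·3.364 = 25.1; c'Δl = 13.46; W sinα = 21.3
Σc'Δl = 45.5 kN/m; ΣN' = 184.7 kN/m; ΣW sinα = 39.4 kN/m
Resisting = 45.5 + 184.7·tan20.5° = 45.5 + 69.0 = 114.6 kN/m
FS = 114.6 / 39.4 = 2.907

FS = 2.91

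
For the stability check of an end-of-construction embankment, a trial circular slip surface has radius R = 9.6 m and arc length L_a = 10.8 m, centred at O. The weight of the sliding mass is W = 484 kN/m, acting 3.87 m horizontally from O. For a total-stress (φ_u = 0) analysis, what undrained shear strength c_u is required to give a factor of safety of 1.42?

c_u = 25.7 kPa

FS = c_u·L_a·R / (W·d), so c_u = FS·W·d / (L_a·R).
c_u = 1.42·484·3.87 / (10.80·9.6) = 2659.8 / 103.68 = 25.65 kPa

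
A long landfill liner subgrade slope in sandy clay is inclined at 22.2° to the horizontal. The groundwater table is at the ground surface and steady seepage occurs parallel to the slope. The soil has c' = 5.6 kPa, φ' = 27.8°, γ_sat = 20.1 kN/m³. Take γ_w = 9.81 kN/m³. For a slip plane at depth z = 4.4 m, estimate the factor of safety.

FS = 0.84

With seepage parallel to the slope and the water table at the surface, the effective normal stress on the slip plane uses the buoyant unit weight γ' = γ_sat − γ_w while the driving shear stress uses γ_sat:
FS = [c' + γ' z cos²β tanφ'] / [γ_sat z sinβ cosβ]
γ' = 20.1 − 9.81 = 10.29 kN/m³
Numerator = 5.6 + 10.29·4.4·cos²22.2°·tan27.8° = 5.6 + 10.29·4.4·0.8572·0.5272 = 26.063 kPa
Denominator = 20.1·4.4·sin22.2°·cos22.2° = 20.1·4.4·0.3778·0.9259 = 30.939 kPa
FS = 26.063 / 30.939 = 0.842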